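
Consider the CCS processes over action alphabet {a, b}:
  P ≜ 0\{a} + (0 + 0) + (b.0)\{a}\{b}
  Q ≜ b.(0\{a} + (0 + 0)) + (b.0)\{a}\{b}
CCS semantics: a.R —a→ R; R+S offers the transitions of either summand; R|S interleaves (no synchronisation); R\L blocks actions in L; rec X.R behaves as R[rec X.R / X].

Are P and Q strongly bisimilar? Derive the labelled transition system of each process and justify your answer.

Reachable graph of P (1 states):
  s0 = 0\{a} + (0 + 0) + (b.0)\{a}\{b} has moves (no moves)
Reachable graph of Q (2 states):
  t0 = b.(0\{a} + (0 + 0)) + (b.0)\{a}\{b} has moves —b→ t1
  t1 = 0\{a} + (0 + 0) has moves (no moves)
Partition-refinement fixed point:
  B0 = {s0, t1}
  B1 = {t0}
s0 ∈ B0, t0 ∈ B1 → different blocks

P ≁ Q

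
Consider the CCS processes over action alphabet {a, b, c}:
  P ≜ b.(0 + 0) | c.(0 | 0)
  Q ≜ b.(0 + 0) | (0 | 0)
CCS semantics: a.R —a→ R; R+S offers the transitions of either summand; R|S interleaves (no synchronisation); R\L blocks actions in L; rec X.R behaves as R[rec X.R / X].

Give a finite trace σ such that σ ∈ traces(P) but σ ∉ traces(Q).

LTS(P): 4 reachable states
  p0 = b.(0 + 0) | c.(0 | 0) has moves ··b··> p1, ··c··> p2
  p1 = (0 + 0) | c.(0 | 0) has moves ··c··> p3
  p2 = b.(0 + 0) | (0 | 0) has moves ··b··> p3
  p3 = (0 + 0) | (0 | 0) has moves deadlocked
LTS(Q): 2 reachable states
  q0 = b.(0 + 0) | (0 | 0) has moves ··b··> q1
  q1 = (0 + 0) | (0 | 0) has moves deadlocked
Trace ⟨c⟩ through P, begin at {p0}:
  [1] c ⇒ {p2}
  ✓ P
Trace ⟨c⟩ through Q, begin at {q0}:
  [1] c ⇒ no successor for Q

c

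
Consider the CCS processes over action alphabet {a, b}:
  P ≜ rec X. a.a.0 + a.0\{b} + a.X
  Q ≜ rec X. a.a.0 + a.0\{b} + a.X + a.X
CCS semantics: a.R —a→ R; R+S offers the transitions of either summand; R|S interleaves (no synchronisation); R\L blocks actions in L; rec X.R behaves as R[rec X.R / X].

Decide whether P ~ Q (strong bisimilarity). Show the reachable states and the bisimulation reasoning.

Reachable graph of P (4 states):
  s0 = rec X. a.a.0 + a.0\{b} + a.X has moves =a=> s0, =a=> s1, =a=> s2
  s1 = 0\{b} has moves deadlocked
  s2 = a.0 has moves =a=> s3
  s3 = 0 has moves deadlocked
Reachable graph of Q (4 states):
  t0 = rec X. a.a.0 + a.0\{b} + a.X + a.X has moves =a=> t0, =a=> t1, =a=> t2
  t1 = 0\{b} has moves deadlocked
  t2 = a.0 has moves =a=> t3
  t3 = 0 has moves deadlocked
Partition-refinement fixed point:
  B0 = {s0, t0}
  B1 = {s1, s3, t1, t3}
  B2 = {s2, t2}
s0 ∈ B0, t0 ∈ B0 → same block

YES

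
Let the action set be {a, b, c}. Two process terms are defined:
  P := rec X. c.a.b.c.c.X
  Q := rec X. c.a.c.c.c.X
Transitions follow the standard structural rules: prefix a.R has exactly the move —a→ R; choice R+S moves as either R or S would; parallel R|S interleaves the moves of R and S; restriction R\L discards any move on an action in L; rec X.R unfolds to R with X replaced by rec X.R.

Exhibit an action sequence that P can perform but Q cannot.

LTS(P): 5 reachable states
  m0 = rec X. c.a.b.c.c.X :: =c=> m1
  m1 = a.b.c.c.(rec X. c.a.b.c.c.X) :: =a=> m2
  m2 = b.c.c.(rec X. c.a.b.c.c.X) :: =b=> m3
  m3 = c.c.(rec X. c.a.b.c.c.X) :: =c=> m4
  m4 = c.(rec X. c.a.b.c.c.X) :: =c=> m0
LTS(Q): 5 reachable states
  n0 = rec X. c.a.c.c.c.X :: =c=> n1
  n1 = a.c.c.c.(rec X. c.a.c.c.c.X) :: =a=> n2
  n2 = c.c.c.(rec X. c.a.c.c.c.X) :: =c=> n3
  n3 = c.c.(rec X. c.a.c.c.c.X) :: =c=> n4
  n4 = c.(rec X. c.a.c.c.c.X) :: =c=> n0
Run σ = ⟨cab⟩ on P: start {m0}
  [1] c ⇒ {m1}
  [2] a ⇒ {m2}
  [3] b ⇒ {m3}
  — P admits the full trace.
Run σ = ⟨cab⟩ on Q: start {n0}
  [1] c ⇒ {n1}
  [2] a ⇒ {n2}
  [3] b ⇒ ∅  — Q cannot continue

cab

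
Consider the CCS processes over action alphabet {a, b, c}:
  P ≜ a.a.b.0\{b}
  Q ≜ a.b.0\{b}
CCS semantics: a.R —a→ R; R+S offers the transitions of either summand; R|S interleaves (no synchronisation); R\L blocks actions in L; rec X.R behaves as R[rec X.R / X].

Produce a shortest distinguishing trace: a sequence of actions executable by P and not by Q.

aa

Reachable graph of P (4 states):
  p0 = a.a.b.0\{b} has moves ··a··> p1
  p1 = a.b.0\{b} has moves ··a··> p2
  p2 = b.0\{b} has moves ··b··> p3
  p3 = 0\{b} has moves stopped
Reachable graph of Q (3 states):
  q0 = a.b.0\{b} has moves ··a··> q1
  q1 = b.0\{b} has moves ··b··> q2
  q2 = 0\{b} has moves stopped
Run σ = ⟨aa⟩ on P: start {p0}
  [1] a ⇒ {p1}
  [2] a ⇒ {p2}
  P completes σ.
Run σ = ⟨aa⟩ on Q: start {q0}
  [1] a ⇒ {q1}
  [2] a ⇒ no successor for Q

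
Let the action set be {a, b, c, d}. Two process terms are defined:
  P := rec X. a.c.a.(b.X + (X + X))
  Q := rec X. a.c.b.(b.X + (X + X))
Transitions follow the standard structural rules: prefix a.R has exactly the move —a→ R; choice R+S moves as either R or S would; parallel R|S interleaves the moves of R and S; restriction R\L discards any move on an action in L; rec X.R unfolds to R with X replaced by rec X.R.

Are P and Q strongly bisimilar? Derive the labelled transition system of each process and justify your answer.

LTS(P): 4 reachable states
  s0 = rec X. a.c.a.(b.X + (X + X)) :: =a=> s1
  s1 = c.a.(b.(rec X. a.c.a.(b.X + (X + X))) + ((rec X. a.c.a.(b.X + (X + X))) + (rec X. a.c.a.(b.X + (X + X))))) :: =c=> s2
  s2 = a.(b.(rec X. a.c.a.(b.X + (X + X))) + ((rec X. a.c.a.(b.X + (X + X))) + (rec X. a.c.a.(b.X + (X + X))))) :: =a=> s3
  s3 = b.(rec X. a.c.a.(b.X + (X + X))) + ((rec X. a.c.a.(b.X + (X + X))) + (rec X. a.c.a.(b.X + (X + X)))) :: =a=> s1, =b=> s0
LTS(Q): 4 reachable states
  t0 = rec X. a.c.b.(b.X + (X + X)) :: =a=> t1
  t1 = c.b.(b.(rec X. a.c.b.(b.X + (X + X))) + ((rec X. a.c.b.(b.X + (X + X))) + (rec X. a.c.b.(b.X + (X + X))))) :: =c=> t2
  t2 = b.(b.(rec X. a.c.b.(b.X + (X + X))) + ((rec X. a.c.b.(b.X + (X + X))) + (rec X. a.c.b.(b.X + (X + X))))) :: =b=> t3
  t3 = b.(rec X. a.c.b.(b.X + (X + X))) + ((rec X. a.c.b.(b.X + (X + X))) + (rec X. a.c.b.(b.X + (X + X)))) :: =a=> t1, =b=> t0
Coarsest stable partition (strong bisimilarity classes):
  B0 = {s0}
  B1 = {s1}
  B2 = {s2}
  B3 = {s3}
  B4 = {t0}
  B5 = {t1}
  B6 = {t2}
  B7 = {t3}
s0 ∈ B0, t0 ∈ B4 → different blocks

not bisimilar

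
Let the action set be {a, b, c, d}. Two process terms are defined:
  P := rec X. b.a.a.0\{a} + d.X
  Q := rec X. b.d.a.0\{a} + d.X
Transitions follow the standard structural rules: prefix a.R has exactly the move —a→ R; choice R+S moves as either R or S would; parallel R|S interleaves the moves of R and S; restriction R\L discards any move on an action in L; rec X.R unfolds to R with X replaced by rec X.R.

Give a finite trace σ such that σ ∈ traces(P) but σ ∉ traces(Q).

Reachable graph of P (4 states):
  m0 = rec X. b.a.a.0\{a} + d.X | =b=> m1, =d=> m0
  m1 = a.a.0\{a} | =a=> m2
  m2 = a.0\{a} | =a=> m3
  m3 = 0\{a} | stopped
Reachable graph of Q (4 states):
  n0 = rec X. b.d.a.0\{a} + d.X | =b=> n1, =d=> n0
  n1 = d.a.0\{a} | =d=> n2
  n2 = a.0\{a} | =a=> n3
  n3 = 0\{a} | stopped
Trace ⟨ba⟩ through P, begin at {m0}:
  after b @ step 1: {m1}
  after a @ step 2: {m2}
  ✓ P
Trace ⟨ba⟩ through Q, begin at {n0}:
  after b @ step 1: {n1}
  after a @ step 2: ∅  — Q cannot continue

ba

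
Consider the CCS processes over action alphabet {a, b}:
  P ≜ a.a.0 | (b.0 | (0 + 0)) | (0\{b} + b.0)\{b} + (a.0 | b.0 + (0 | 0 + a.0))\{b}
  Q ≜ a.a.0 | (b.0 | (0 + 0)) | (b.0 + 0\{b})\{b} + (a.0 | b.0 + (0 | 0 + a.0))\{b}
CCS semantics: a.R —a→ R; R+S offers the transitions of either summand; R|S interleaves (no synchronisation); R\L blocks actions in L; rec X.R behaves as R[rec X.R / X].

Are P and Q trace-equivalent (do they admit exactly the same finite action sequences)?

traces(P) = traces(Q)

LTS(P): 8 reachable states
  p0 = a.a.0 | (b.0 | (0 + 0)) | (0\{b} + b.0)\{b} + (a.0 | b.0 + (0 | 0 + a.0))\{b} → =a=> p1, =a=> p2, =a=> p3, =b=> p4
  p1 = (0 | b.0)\{b} → (no moves)
  p2 = 0\{b} → (no moves)
  p3 = a.0 | (b.0 | (0 + 0)) | (0\{b} + b.0)\{b} → =a=> p5, =b=> p6
  p4 = a.a.0 | (0 | (0 + 0)) | (0\{b} + b.0)\{b} → =a=> p6
  p5 = 0 | (b.0 | (0 + 0)) | (0\{b} + b.0)\{b} → =b=> p7
  p6 = a.0 | (0 | (0 + 0)) | (0\{b} + b.0)\{b} → =a=> p7
  p7 = 0 | (0 | (0 + 0)) | (0\{b} + b.0)\{b} → (no moves)
LTS(Q): 8 reachable states
  q0 = a.a.0 | (b.0 | (0 + 0)) | (b.0 + 0\{b})\{b} + (a.0 | b.0 + (0 | 0 + a.0))\{b} → =a=> q1, =a=> q2, =a=> q3, =b=> q4
  q1 = (0 | b.0)\{b} → (no moves)
  q2 = 0\{b} → (no moves)
  q3 = a.0 | (b.0 | (0 + 0)) | (b.0 + 0\{b})\{b} → =a=> q5, =b=> q6
  q4 = a.a.0 | (0 | (0 + 0)) | (b.0 + 0\{b})\{b} → =a=> q6
  q5 = 0 | (b.0 | (0 + 0)) | (b.0 + 0\{b})\{b} → =b=> q7
  q6 = a.0 | (0 | (0 + 0)) | (b.0 + 0\{b})\{b} → =a=> q7
  q7 = 0 | (0 | (0 + 0)) | (b.0 + 0\{b})\{b} → (no moves)
Coarsest stable partition (strong bisimilarity classes):
  B0 = {p0, q0}
  B1 = {p1, p2, p7, q1, q2, q7}
  B2 = {p4, q4}
  B3 = {p6, q6}
  B4 = {p3, q3}
  B5 = {p5, q5}
p0 ∈ B0, q0 ∈ B0 → same block
Bisimilar ⇒ trace-equivalent.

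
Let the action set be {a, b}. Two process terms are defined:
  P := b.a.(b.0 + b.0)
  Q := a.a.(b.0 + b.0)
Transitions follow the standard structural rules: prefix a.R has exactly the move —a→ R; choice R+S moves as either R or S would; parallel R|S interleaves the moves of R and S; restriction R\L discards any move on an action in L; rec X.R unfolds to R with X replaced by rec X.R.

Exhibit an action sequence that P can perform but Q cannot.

b

LTS(P): 4 reachable states
  m0 = b.a.(b.0 + b.0) :: ··b··> m1
  m1 = a.(b.0 + b.0) :: ··a··> m2
  m2 = b.0 + b.0 :: ··b··> m3
  m3 = 0 :: (no moves)
LTS(Q): 4 reachable states
  n0 = a.a.(b.0 + b.0) :: ··a··> n1
  n1 = a.(b.0 + b.0) :: ··a··> n2
  n2 = b.0 + b.0 :: ··b··> n3
  n3 = 0 :: (no moves)
Executing b from P (initial set {m0}):
  [1] b ⇒ {m1}
  P completes σ.
Executing b from Q (initial set {n0}):
  [1] b ⇒ no successor for Q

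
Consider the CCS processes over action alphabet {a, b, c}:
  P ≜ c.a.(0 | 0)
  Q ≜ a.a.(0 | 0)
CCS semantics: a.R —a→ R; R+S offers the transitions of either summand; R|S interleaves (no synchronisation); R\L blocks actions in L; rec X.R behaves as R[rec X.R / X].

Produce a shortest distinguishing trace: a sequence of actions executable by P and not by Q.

c

Reachable graph of P (3 states):
  m0 = c.a.(0 | 0) :: -c-> m1
  m1 = a.(0 | 0) :: -a-> m2
  m2 = 0 | 0 :: (no moves)
Reachable graph of Q (3 states):
  n0 = a.a.(0 | 0) :: -a-> n1
  n1 = a.(0 | 0) :: -a-> n2
  n2 = 0 | 0 :: (no moves)
Trace ⟨c⟩ through P, begin at {m0}:
  step 1 (c): {m1}
  P completes σ.
Trace ⟨c⟩ through Q, begin at {n0}:
  step 1 (c): no successor for Q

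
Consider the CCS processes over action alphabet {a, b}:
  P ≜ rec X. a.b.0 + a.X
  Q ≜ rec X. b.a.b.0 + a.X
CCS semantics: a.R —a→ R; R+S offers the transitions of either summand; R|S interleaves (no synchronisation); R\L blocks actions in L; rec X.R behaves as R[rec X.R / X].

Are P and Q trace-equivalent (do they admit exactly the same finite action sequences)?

P's transition system — 3 states:
  p0 = rec X. a.b.0 + a.X has moves -a-> p0, -a-> p1
  p1 = b.0 has moves -b-> p2
  p2 = 0 has moves ∅
Q's transition system — 4 states:
  q0 = rec X. b.a.b.0 + a.X has moves -a-> q0, -b-> q1
  q1 = a.b.0 has moves -a-> q2
  q2 = b.0 has moves -b-> q3
  q3 = 0 has moves ∅
Run σ = ⟨b⟩ on Q: start {q0}
  [1] b ⇒ {q1}
  Q completes σ.
Run σ = ⟨b⟩ on P: start {p0}
  [1] b ⇒ no successor for P

trace-distinct — witness ⟨b⟩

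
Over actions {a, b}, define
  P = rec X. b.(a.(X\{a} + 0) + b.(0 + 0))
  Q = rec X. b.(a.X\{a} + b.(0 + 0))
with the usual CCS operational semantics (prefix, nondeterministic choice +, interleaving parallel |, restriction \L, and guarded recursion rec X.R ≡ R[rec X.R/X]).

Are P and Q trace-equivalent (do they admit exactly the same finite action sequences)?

P's transition system — 6 states:
  s0 = rec X. b.(a.(X\{a} + 0) + b.(0 + 0)) | --b--▸ s1
  s1 = a.((rec X. b.(a.(X\{a} + 0) + b.(0 + 0)))\{a} + 0) + b.(0 + 0) | --a--▸ s2, --b--▸ s3
  s2 = (rec X. b.(a.(X\{a} + 0) + b.(0 + 0)))\{a} + 0 | --b--▸ s4
  s3 = 0 + 0 | ·
  s4 = (a.((rec X. b.(a.(X\{a} + 0) + b.(0 + 0)))\{a} + 0) + b.(0 + 0))\{a} | --b--▸ s5
  s5 = (0 + 0)\{a} | ·
Q's transition system — 6 states:
  t0 = rec X. b.(a.X\{a} + b.(0 + 0)) | --b--▸ t1
  t1 = a.(rec X. b.(a.X\{a} + b.(0 + 0)))\{a} + b.(0 + 0) | --a--▸ t2, --b--▸ t3
  t2 = (rec X. b.(a.X\{a} + b.(0 + 0)))\{a} | --b--▸ t4
  t3 = 0 + 0 | ·
  t4 = (a.(rec X. b.(a.X\{a} + b.(0 + 0)))\{a} + b.(0 + 0))\{a} | --b--▸ t5
  t5 = (0 + 0)\{a} | ·
Partition-refinement fixed point:
  B0 = {s0, t0}
  B1 = {s1, t1}
  B2 = {s3, s5, t3, t5}
  B3 = {s2, t2}
  B4 = {s4, t4}
s0 ∈ B0, t0 ∈ B0 → same block
Bisimilar ⇒ trace-equivalent.

YES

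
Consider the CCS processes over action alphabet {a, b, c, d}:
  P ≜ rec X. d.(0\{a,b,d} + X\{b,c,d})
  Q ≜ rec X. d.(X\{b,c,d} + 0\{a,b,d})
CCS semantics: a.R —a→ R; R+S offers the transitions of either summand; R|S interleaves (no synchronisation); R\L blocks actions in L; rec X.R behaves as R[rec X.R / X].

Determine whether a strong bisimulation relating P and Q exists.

Reachable graph of P (2 states):
  m0 = rec X. d.(0\{a,b,d} + X\{b,c,d}) | --d--▸ m1
  m1 = 0\{a,b,d} + (rec X. d.(0\{a,b,d} + X\{b,c,d}))\{b,c,d} | ·
Reachable graph of Q (2 states):
  n0 = rec X. d.(X\{b,c,d} + 0\{a,b,d}) | --d--▸ n1
  n1 = (rec X. d.(X\{b,c,d} + 0\{a,b,d}))\{b,c,d} + 0\{a,b,d} | ·
Bisimilarity quotient blocks:
  B0 = {m0, n0}
  B1 = {m1, n1}
m0 ∈ B0, n0 ∈ B0 → same block

YES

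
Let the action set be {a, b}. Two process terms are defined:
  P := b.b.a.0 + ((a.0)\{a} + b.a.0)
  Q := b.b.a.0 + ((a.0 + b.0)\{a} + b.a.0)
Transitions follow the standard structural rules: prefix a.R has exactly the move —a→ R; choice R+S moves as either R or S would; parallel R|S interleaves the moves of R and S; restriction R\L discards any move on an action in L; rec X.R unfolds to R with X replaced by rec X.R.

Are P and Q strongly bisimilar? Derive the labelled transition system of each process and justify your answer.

P's transition system — 4 states:
  s0 = b.b.a.0 + ((a.0)\{a} + b.a.0) → -b-> s1, -b-> s2
  s1 = a.0 → -a-> s3
  s2 = b.a.0 → -b-> s1
  s3 = 0 → (no moves)
Q's transition system — 5 states:
  t0 = b.b.a.0 + ((a.0 + b.0)\{a} + b.a.0) → -b-> t1, -b-> t2, -b-> t3
  t1 = 0\{a} → (no moves)
  t2 = a.0 → -a-> t4
  t3 = b.a.0 → -b-> t2
  t4 = 0 → (no moves)
Coarsest stable partition (strong bisimilarity classes):
  B0 = {s0}
  B1 = {s2, t3}
  B2 = {s1, t2}
  B3 = {s3, t1, t4}
  B4 = {t0}
s0 ∈ B0, t0 ∈ B4 → different blocks

not bisimilar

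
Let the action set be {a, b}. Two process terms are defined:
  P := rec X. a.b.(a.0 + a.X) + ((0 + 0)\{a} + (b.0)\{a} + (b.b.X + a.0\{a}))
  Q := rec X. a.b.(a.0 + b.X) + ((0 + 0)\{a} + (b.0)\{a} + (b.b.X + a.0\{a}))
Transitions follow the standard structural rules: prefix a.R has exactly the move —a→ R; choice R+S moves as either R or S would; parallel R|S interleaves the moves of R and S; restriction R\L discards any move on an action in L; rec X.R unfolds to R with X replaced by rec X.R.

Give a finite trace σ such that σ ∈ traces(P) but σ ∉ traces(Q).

LTS(P): 6 reachable states
  p0 = rec X. a.b.(a.0 + a.X) + ((0 + 0)\{a} + (b.0)\{a} + (b.b.X + a.0\{a})) | =a=> p1, =a=> p2, =b=> p1, =b=> p3
  p1 = 0\{a} | (no moves)
  p2 = b.(a.0 + a.(rec X. a.b.(a.0 + a.X) + ((0 + 0)\{a} + (b.0)\{a} + (b.b.X + a.0\{a})))) | =b=> p4
  p3 = b.(rec X. a.b.(a.0 + a.X) + ((0 + 0)\{a} + (b.0)\{a} + (b.b.X + a.0\{a}))) | =b=> p0
  p4 = a.0 + a.(rec X. a.b.(a.0 + a.X) + ((0 + 0)\{a} + (b.0)\{a} + (b.b.X + a.0\{a}))) | =a=> p0, =a=> p5
  p5 = 0 | (no moves)
LTS(Q): 6 reachable states
  q0 = rec X. a.b.(a.0 + b.X) + ((0 + 0)\{a} + (b.0)\{a} + (b.b.X + a.0\{a})) | =a=> q1, =a=> q2, =b=> q1, =b=> q3
  q1 = 0\{a} | (no moves)
  q2 = b.(a.0 + b.(rec X. a.b.(a.0 + b.X) + ((0 + 0)\{a} + (b.0)\{a} + (b.b.X + a.0\{a})))) | =b=> q4
  q3 = b.(rec X. a.b.(a.0 + b.X) + ((0 + 0)\{a} + (b.0)\{a} + (b.b.X + a.0\{a}))) | =b=> q0
  q4 = a.0 + b.(rec X. a.b.(a.0 + b.X) + ((0 + 0)\{a} + (b.0)\{a} + (b.b.X + a.0\{a}))) | =a=> q5, =b=> q0
  q5 = 0 | (no moves)
Run σ = ⟨abaa⟩ on P: start {p0}
  step 1 (a): {p1, p2}
  step 2 (b): {p4}
  step 3 (a): {p0, p5}
  step 4 (a): {p1, p2}
  P completes σ.
Run σ = ⟨abaa⟩ on Q: start {q0}
  step 1 (a): {q1, q2}
  step 2 (b): {q4}
  step 3 (a): {q5}
  step 4 (a): ∅  — Q cannot continue

abaa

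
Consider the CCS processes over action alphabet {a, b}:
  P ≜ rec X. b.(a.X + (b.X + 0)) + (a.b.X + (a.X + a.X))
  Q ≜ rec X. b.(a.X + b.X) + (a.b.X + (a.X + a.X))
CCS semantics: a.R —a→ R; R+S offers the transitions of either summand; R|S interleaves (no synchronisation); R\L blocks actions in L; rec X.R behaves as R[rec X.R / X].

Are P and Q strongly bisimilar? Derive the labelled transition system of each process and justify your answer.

bisimilar

P's transition system — 3 states:
  m0 = rec X. b.(a.X + (b.X + 0)) + (a.b.X + (a.X + a.X)) | ··a··> m0, ··a··> m1, ··b··> m2
  m1 = b.(rec X. b.(a.X + (b.X + 0)) + (a.b.X + (a.X + a.X))) | ··b··> m0
  m2 = a.(rec X. b.(a.X + (b.X + 0)) + (a.b.X + (a.X + a.X))) + (b.(rec X. b.(a.X + (b.X + 0)) + (a.b.X + (a.X + a.X))) + 0) | ··a··> m0, ··b··> m0
Q's transition system — 3 states:
  n0 = rec X. b.(a.X + b.X) + (a.b.X + (a.X + a.X)) | ··a··> n0, ··a··> n1, ··b··> n2
  n1 = b.(rec X. b.(a.X + b.X) + (a.b.X + (a.X + a.X))) | ··b··> n0
  n2 = a.(rec X. b.(a.X + b.X) + (a.b.X + (a.X + a.X))) + b.(rec X. b.(a.X + b.X) + (a.b.X + (a.X + a.X))) | ··a··> n0, ··b··> n0
Coarsest stable partition (strong bisimilarity classes):
  B0 = {m0, n0}
  B1 = {m1, n1}
  B2 = {m2, n2}
m0 ∈ B0, n0 ∈ B0 → same block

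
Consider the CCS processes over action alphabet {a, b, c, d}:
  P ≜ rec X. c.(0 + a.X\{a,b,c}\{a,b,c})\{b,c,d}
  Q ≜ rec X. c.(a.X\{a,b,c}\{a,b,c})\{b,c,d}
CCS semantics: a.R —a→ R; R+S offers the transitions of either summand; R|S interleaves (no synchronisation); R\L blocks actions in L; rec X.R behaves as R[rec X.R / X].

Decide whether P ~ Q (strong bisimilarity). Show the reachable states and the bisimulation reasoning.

Reachable graph of P (3 states):
  m0 = rec X. c.(0 + a.X\{a,b,c}\{a,b,c})\{b,c,d} has moves --c--▸ m1
  m1 = (0 + a.(rec X. c.(0 + a.X\{a,b,c}\{a,b,c})\{b,c,d})\{a,b,c}\{a,b,c})\{b,c,d} has moves --a--▸ m2
  m2 = (rec X. c.(0 + a.X\{a,b,c}\{a,b,c})\{b,c,d})\{a,b,c}\{a,b,c}\{b,c,d} has moves ·
Reachable graph of Q (3 states):
  n0 = rec X. c.(a.X\{a,b,c}\{a,b,c})\{b,c,d} has moves --c--▸ n1
  n1 = (a.(rec X. c.(a.X\{a,b,c}\{a,b,c})\{b,c,d})\{a,b,c}\{a,b,c})\{b,c,d} has moves --a--▸ n2
  n2 = (rec X. c.(a.X\{a,b,c}\{a,b,c})\{b,c,d})\{a,b,c}\{a,b,c}\{b,c,d} has moves ·
Partition-refinement fixed point:
  B0 = {m0, n0}
  B1 = {m1, n1}
  B2 = {m2, n2}
m0 ∈ B0, n0 ∈ B0 → same block

P ~ Q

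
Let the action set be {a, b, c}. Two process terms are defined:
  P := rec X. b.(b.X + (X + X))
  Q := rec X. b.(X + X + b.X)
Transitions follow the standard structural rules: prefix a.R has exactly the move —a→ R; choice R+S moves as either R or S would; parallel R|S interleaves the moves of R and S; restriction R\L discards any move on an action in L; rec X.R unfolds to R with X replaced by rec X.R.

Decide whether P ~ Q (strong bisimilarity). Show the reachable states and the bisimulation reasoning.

P ~ Q

LTS(P): 2 reachable states
  s0 = rec X. b.(b.X + (X + X)) ⊢ ··b··> s1
  s1 = b.(rec X. b.(b.X + (X + X))) + ((rec X. b.(b.X + (X + X))) + (rec X. b.(b.X + (X + X)))) ⊢ ··b··> s0, ··b··> s1
LTS(Q): 2 reachable states
  t0 = rec X. b.(X + X + b.X) ⊢ ··b··> t1
  t1 = (rec X. b.(X + X + b.X)) + (rec X. b.(X + X + b.X)) + b.(rec X. b.(X + X + b.X)) ⊢ ··b··> t0, ··b··> t1
Partition-refinement fixed point:
  B0 = {s0, s1, t0, t1}
s0 ∈ B0, t0 ∈ B0 → same block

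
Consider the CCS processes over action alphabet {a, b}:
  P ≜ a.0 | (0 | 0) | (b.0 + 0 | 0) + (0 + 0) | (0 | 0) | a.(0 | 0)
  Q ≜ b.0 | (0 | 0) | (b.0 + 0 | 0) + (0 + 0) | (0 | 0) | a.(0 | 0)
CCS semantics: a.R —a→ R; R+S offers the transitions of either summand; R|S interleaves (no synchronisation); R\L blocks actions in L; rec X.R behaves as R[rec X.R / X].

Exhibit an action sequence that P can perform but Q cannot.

LTS(P): 5 reachable states
  u0 = a.0 | (0 | 0) | (b.0 + 0 | 0) + (0 + 0) | (0 | 0) | a.(0 | 0) ⊢ =a=> u1, =a=> u2, =b=> u3
  u1 = (0 + 0) | (0 | 0) | (0 | 0) ⊢ (no moves)
  u2 = 0 | (0 | 0) | (b.0 + 0 | 0) ⊢ =b=> u4
  u3 = a.0 | (0 | 0) | 0 ⊢ =a=> u4
  u4 = 0 | (0 | 0) | 0 ⊢ (no moves)
LTS(Q): 5 reachable states
  v0 = b.0 | (0 | 0) | (b.0 + 0 | 0) + (0 + 0) | (0 | 0) | a.(0 | 0) ⊢ =a=> v1, =b=> v2, =b=> v3
  v1 = (0 + 0) | (0 | 0) | (0 | 0) ⊢ (no moves)
  v2 = 0 | (0 | 0) | (b.0 + 0 | 0) ⊢ =b=> v4
  v3 = b.0 | (0 | 0) | 0 ⊢ =b=> v4
  v4 = 0 | (0 | 0) | 0 ⊢ (no moves)
Run σ = ⟨ab⟩ on P: start {u0}
  [1] a ⇒ {u1, u2}
  [2] b ⇒ {u4}
  — P admits the full trace.
Run σ = ⟨ab⟩ on Q: start {v0}
  [1] a ⇒ {v1}
  [2] b ⇒ ∅  — Q cannot continue

ab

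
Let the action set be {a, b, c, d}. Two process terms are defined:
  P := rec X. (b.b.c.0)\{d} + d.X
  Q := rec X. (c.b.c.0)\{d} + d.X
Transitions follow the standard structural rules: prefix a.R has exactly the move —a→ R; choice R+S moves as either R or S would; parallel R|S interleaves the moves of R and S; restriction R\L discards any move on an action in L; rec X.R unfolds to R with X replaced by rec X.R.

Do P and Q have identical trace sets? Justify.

P's transition system — 4 states:
  p0 = rec X. (b.b.c.0)\{d} + d.X | -b-> p1, -d-> p0
  p1 = (b.c.0)\{d} | -b-> p2
  p2 = (c.0)\{d} | -c-> p3
  p3 = 0\{d} | deadlocked
Q's transition system — 4 states:
  q0 = rec X. (c.b.c.0)\{d} + d.X | -c-> q1, -d-> q0
  q1 = (b.c.0)\{d} | -b-> q2
  q2 = (c.0)\{d} | -c-> q3
  q3 = 0\{d} | deadlocked
Executing b from P (initial set {p0}):
  step 1 (b): {p1}
  P completes σ.
Executing b from Q (initial set {q0}):
  step 1 (b): no successor for Q

NO — witness ⟨b⟩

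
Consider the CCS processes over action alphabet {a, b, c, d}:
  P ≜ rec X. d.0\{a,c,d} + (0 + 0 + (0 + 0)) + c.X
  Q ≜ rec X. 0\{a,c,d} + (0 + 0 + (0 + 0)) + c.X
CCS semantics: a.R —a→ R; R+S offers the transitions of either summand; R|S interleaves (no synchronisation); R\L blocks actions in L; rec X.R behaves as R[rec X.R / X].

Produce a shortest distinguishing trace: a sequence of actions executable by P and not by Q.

d

LTS(P): 2 reachable states
  m0 = rec X. d.0\{a,c,d} + (0 + 0 + (0 + 0)) + c.X → =c=> m0, =d=> m1
  m1 = 0\{a,c,d} → ∅
LTS(Q): 1 reachable states
  n0 = rec X. 0\{a,c,d} + (0 + 0 + (0 + 0)) + c.X → =c=> n0
Run σ = ⟨d⟩ on P: start {m0}
  after d @ step 1: {m1}
  P completes σ.
Run σ = ⟨d⟩ on Q: start {n0}
  after d @ step 1: ∅ (Q stuck)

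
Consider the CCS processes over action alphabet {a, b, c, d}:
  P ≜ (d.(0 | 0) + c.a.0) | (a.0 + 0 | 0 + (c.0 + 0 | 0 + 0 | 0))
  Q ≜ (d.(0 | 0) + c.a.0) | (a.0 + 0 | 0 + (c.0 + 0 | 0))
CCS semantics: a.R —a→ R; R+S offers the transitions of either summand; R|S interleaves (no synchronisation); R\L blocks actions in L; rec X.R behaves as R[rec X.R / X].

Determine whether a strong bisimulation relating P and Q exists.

Reachable graph of P (8 states):
  s0 = (d.(0 | 0) + c.a.0) | (a.0 + 0 | 0 + (c.0 + 0 | 0 + 0 | 0)) :: --a--▸ s1, --c--▸ s1, --c--▸ s2, --d--▸ s3
  s1 = (d.(0 | 0) + c.a.0) | 0 :: --c--▸ s4, --d--▸ s5
  s2 = a.0 | (a.0 + 0 | 0 + (c.0 + 0 | 0 + 0 | 0)) :: --a--▸ s4, --a--▸ s6, --c--▸ s4
  s3 = 0 | 0 | (a.0 + 0 | 0 + (c.0 + 0 | 0 + 0 | 0)) :: --a--▸ s5, --c--▸ s5
  s4 = a.0 | 0 :: --a--▸ s7
  s5 = 0 | 0 | 0 :: ·
  s6 = 0 | (a.0 + 0 | 0 + (c.0 + 0 | 0 + 0 | 0)) :: --a--▸ s7, --c--▸ s7
  s7 = 0 | 0 :: ·
Reachable graph of Q (8 states):
  t0 = (d.(0 | 0) + c.a.0) | (a.0 + 0 | 0 + (c.0 + 0 | 0)) :: --a--▸ t1, --c--▸ t1, --c--▸ t2, --d--▸ t3
  t1 = (d.(0 | 0) + c.a.0) | 0 :: --c--▸ t4, --d--▸ t5
  t2 = a.0 | (a.0 + 0 | 0 + (c.0 + 0 | 0)) :: --a--▸ t4, --a--▸ t6, --c--▸ t4
  t3 = 0 | 0 | (a.0 + 0 | 0 + (c.0 + 0 | 0)) :: --a--▸ t5, --c--▸ t5
  t4 = a.0 | 0 :: --a--▸ t7
  t5 = 0 | 0 | 0 :: ·
  t6 = 0 | (a.0 + 0 | 0 + (c.0 + 0 | 0)) :: --a--▸ t7, --c--▸ t7
  t7 = 0 | 0 :: ·
Bisimilarity quotient blocks:
  B0 = {s0, t0}
  B1 = {s2, t2}
  B2 = {s3, s6, t3, t6}
  B3 = {s5, s7, t5, t7}
  B4 = {s4, t4}
  B5 = {s1, t1}
s0 ∈ B0, t0 ∈ B0 → same block

bisimilar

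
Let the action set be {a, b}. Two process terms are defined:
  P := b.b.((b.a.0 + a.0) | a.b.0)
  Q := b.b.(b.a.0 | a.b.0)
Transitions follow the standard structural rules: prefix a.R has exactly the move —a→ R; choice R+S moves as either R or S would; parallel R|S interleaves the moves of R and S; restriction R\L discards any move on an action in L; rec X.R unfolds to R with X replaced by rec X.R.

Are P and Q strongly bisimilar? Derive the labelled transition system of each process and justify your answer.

P ≁ Q

Reachable graph of P (11 states):
  u0 = b.b.((b.a.0 + a.0) | a.b.0) :: =b=> u1
  u1 = b.((b.a.0 + a.0) | a.b.0) :: =b=> u2
  u2 = (b.a.0 + a.0) | a.b.0 :: =a=> u3, =a=> u4, =b=> u5
  u3 = (b.a.0 + a.0) | b.0 :: =a=> u6, =b=> u7, =b=> u8
  u4 = 0 | a.b.0 :: =a=> u6
  u5 = a.0 | a.b.0 :: =a=> u4, =a=> u8
  u6 = 0 | b.0 :: =b=> u9
  u7 = (b.a.0 + a.0) | 0 :: =a=> u9, =b=> u10
  u8 = a.0 | b.0 :: =a=> u6, =b=> u10
  u9 = 0 | 0 :: ·
  u10 = a.0 | 0 :: =a=> u9
Reachable graph of Q (11 states):
  v0 = b.b.(b.a.0 | a.b.0) :: =b=> v1
  v1 = b.(b.a.0 | a.b.0) :: =b=> v2
  v2 = b.a.0 | a.b.0 :: =a=> v3, =b=> v4
  v3 = b.a.0 | b.0 :: =b=> v5, =b=> v6
  v4 = a.0 | a.b.0 :: =a=> v5, =a=> v7
  v5 = a.0 | b.0 :: =a=> v8, =b=> v9
  v6 = b.a.0 | 0 :: =b=> v9
  v7 = 0 | a.b.0 :: =a=> v8
  v8 = 0 | b.0 :: =b=> v10
  v9 = a.0 | 0 :: =a=> v10
  v10 = 0 | 0 :: ·
Coarsest stable partition (strong bisimilarity classes):
  B0 = {u0}
  B1 = {u1}
  B2 = {u2}
  B3 = {u3}
  B4 = {u6, v8}
  B5 = {u9, v10}
  B6 = {u7}
  B7 = {u10, v9}
  B8 = {u8, v5}
  B9 = {u5, v4}
  B10 = {u4, v7}
  B11 = {v0}
  B12 = {v1}
  B13 = {v2}
  B14 = {v3}
  B15 = {v6}
u0 ∈ B0, v0 ∈ B11 → different blocks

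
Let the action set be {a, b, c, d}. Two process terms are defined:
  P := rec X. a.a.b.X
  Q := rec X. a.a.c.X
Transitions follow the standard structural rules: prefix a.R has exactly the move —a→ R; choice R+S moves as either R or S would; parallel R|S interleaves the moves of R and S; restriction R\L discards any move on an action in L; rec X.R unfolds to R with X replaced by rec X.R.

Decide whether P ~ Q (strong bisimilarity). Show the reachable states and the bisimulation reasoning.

Reachable graph of P (3 states):
  m0 = rec X. a.a.b.X has moves ··a··> m1
  m1 = a.b.(rec X. a.a.b.X) has moves ··a··> m2
  m2 = b.(rec X. a.a.b.X) has moves ··b··> m0
Reachable graph of Q (3 states):
  n0 = rec X. a.a.c.X has moves ··a··> n1
  n1 = a.c.(rec X. a.a.c.X) has moves ··a··> n2
  n2 = c.(rec X. a.a.c.X) has moves ··c··> n0
Partition-refinement fixed point:
  B0 = {m0}
  B1 = {m1}
  B2 = {m2}
  B3 = {n0}
  B4 = {n1}
  B5 = {n2}
m0 ∈ B0, n0 ∈ B3 → different blocks

not bisimilar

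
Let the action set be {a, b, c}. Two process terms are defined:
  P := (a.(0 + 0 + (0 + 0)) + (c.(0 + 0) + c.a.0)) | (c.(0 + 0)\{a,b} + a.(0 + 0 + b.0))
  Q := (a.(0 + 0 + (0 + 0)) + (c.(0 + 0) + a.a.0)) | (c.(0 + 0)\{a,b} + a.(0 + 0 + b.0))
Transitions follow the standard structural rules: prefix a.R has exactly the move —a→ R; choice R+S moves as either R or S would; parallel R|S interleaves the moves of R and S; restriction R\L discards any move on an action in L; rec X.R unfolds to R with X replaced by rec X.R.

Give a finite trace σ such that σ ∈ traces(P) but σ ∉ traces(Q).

cca

Reachable graph of P (20 states):
  s0 = (a.(0 + 0 + (0 + 0)) + (c.(0 + 0) + c.a.0)) | (c.(0 + 0)\{a,b} + a.(0 + 0 + b.0)) → =a=> s1, =a=> s2, =c=> s3, =c=> s4, =c=> s5
  s1 = (0 + 0 + (0 + 0)) | (c.(0 + 0)\{a,b} + a.(0 + 0 + b.0)) → =a=> s6, =c=> s7
  s2 = (a.(0 + 0 + (0 + 0)) + (c.(0 + 0) + c.a.0)) | (0 + 0 + b.0) → =a=> s6, =b=> s8, =c=> s10, =c=> s9
  s3 = (0 + 0) | (c.(0 + 0)\{a,b} + a.(0 + 0 + b.0)) → =a=> s9, =c=> s11
  s4 = (a.(0 + 0 + (0 + 0)) + (c.(0 + 0) + c.a.0)) | (0 + 0)\{a,b} → =a=> s7, =c=> s11, =c=> s12
  s5 = a.0 | (c.(0 + 0)\{a,b} + a.(0 + 0 + b.0)) → =a=> s10, =a=> s13, =c=> s12
  s6 = (0 + 0 + (0 + 0)) | (0 + 0 + b.0) → =b=> s14
  s7 = (0 + 0 + (0 + 0)) | (0 + 0)\{a,b} → stopped
  s8 = (a.(0 + 0 + (0 + 0)) + (c.(0 + 0) + c.a.0)) | 0 → =a=> s14, =c=> s15, =c=> s16
  s9 = (0 + 0) | (0 + 0 + b.0) → =b=> s15
  s10 = a.0 | (0 + 0 + b.0) → =a=> s17, =b=> s16
  s11 = (0 + 0) | (0 + 0)\{a,b} → stopped
  s12 = a.0 | (0 + 0)\{a,b} → =a=> s18
  s13 = 0 | (c.(0 + 0)\{a,b} + a.(0 + 0 + b.0)) → =a=> s17, =c=> s18
  s14 = (0 + 0 + (0 + 0)) | 0 → stopped
  s15 = (0 + 0) | 0 → stopped
  s16 = a.0 | 0 → =a=> s19
  s17 = 0 | (0 + 0 + b.0) → =b=> s19
  s18 = 0 | (0 + 0)\{a,b} → stopped
  s19 = 0 | 0 → stopped
Reachable graph of Q (20 states):
  t0 = (a.(0 + 0 + (0 + 0)) + (c.(0 + 0) + a.a.0)) | (c.(0 + 0)\{a,b} + a.(0 + 0 + b.0)) → =a=> t1, =a=> t2, =a=> t3, =c=> t4, =c=> t5
  t1 = (0 + 0 + (0 + 0)) | (c.(0 + 0)\{a,b} + a.(0 + 0 + b.0)) → =a=> t6, =c=> t7
  t2 = (a.(0 + 0 + (0 + 0)) + (c.(0 + 0) + a.a.0)) | (0 + 0 + b.0) → =a=> t6, =a=> t8, =b=> t9, =c=> t10
  t3 = a.0 | (c.(0 + 0)\{a,b} + a.(0 + 0 + b.0)) → =a=> t11, =a=> t8, =c=> t12
  t4 = (0 + 0) | (c.(0 + 0)\{a,b} + a.(0 + 0 + b.0)) → =a=> t10, =c=> t13
  t5 = (a.(0 + 0 + (0 + 0)) + (c.(0 + 0) + a.a.0)) | (0 + 0)\{a,b} → =a=> t12, =a=> t7, =c=> t13
  t6 = (0 + 0 + (0 + 0)) | (0 + 0 + b.0) → =b=> t14
  t7 = (0 + 0 + (0 + 0)) | (0 + 0)\{a,b} → stopped
  t8 = a.0 | (0 + 0 + b.0) → =a=> t15, =b=> t16
  t9 = (a.(0 + 0 + (0 + 0)) + (c.(0 + 0) + a.a.0)) | 0 → =a=> t14, =a=> t16, =c=> t17
  t10 = (0 + 0) | (0 + 0 + b.0) → =b=> t17
  t11 = 0 | (c.(0 + 0)\{a,b} + a.(0 + 0 + b.0)) → =a=> t15, =c=> t18
  t12 = a.0 | (0 + 0)\{a,b} → =a=> t18
  t13 = (0 + 0) | (0 + 0)\{a,b} → stopped
  t14 = (0 + 0 + (0 + 0)) | 0 → stopped
  t15 = 0 | (0 + 0 + b.0) → =b=> t19
  t16 = a.0 | 0 → =a=> t19
  t17 = (0 + 0) | 0 → stopped
  t18 = 0 | (0 + 0)\{a,b} → stopped
  t19 = 0 | 0 → stopped
Run σ = ⟨cca⟩ on P: start {s0}
  step 1 (c): {s3, s4, s5}
  step 2 (c): {s11, s12}
  step 3 (a): {s18}
  ✓ P
Run σ = ⟨cca⟩ on Q: start {t0}
  step 1 (c): {t4, t5}
  step 2 (c): {t13}
  step 3 (a): ∅ (Q stuck)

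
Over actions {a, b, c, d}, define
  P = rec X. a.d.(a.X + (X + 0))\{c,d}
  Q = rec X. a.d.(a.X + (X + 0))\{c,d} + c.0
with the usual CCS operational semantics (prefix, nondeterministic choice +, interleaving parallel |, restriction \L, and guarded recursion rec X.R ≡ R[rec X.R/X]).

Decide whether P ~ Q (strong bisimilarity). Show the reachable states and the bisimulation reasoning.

LTS(P): 5 reachable states
  s0 = rec X. a.d.(a.X + (X + 0))\{c,d} :: =a=> s1
  s1 = d.(a.(rec X. a.d.(a.X + (X + 0))\{c,d}) + ((rec X. a.d.(a.X + (X + 0))\{c,d}) + 0))\{c,d} :: =d=> s2
  s2 = (a.(rec X. a.d.(a.X + (X + 0))\{c,d}) + ((rec X. a.d.(a.X + (X + 0))\{c,d}) + 0))\{c,d} :: =a=> s3, =a=> s4
  s3 = (d.(a.(rec X. a.d.(a.X + (X + 0))\{c,d}) + ((rec X. a.d.(a.X + (X + 0))\{c,d}) + 0))\{c,d})\{c,d} :: (no moves)
  s4 = (rec X. a.d.(a.X + (X + 0))\{c,d})\{c,d} :: =a=> s3
LTS(Q): 6 reachable states
  t0 = rec X. a.d.(a.X + (X + 0))\{c,d} + c.0 :: =a=> t1, =c=> t2
  t1 = d.(a.(rec X. a.d.(a.X + (X + 0))\{c,d} + c.0) + ((rec X. a.d.(a.X + (X + 0))\{c,d} + c.0) + 0))\{c,d} :: =d=> t3
  t2 = 0 :: (no moves)
  t3 = (a.(rec X. a.d.(a.X + (X + 0))\{c,d} + c.0) + ((rec X. a.d.(a.X + (X + 0))\{c,d} + c.0) + 0))\{c,d} :: =a=> t4, =a=> t5
  t4 = (d.(a.(rec X. a.d.(a.X + (X + 0))\{c,d} + c.0) + ((rec X. a.d.(a.X + (X + 0))\{c,d} + c.0) + 0))\{c,d})\{c,d} :: (no moves)
  t5 = (rec X. a.d.(a.X + (X + 0))\{c,d} + c.0)\{c,d} :: =a=> t4
Partition-refinement fixed point:
  B0 = {s0}
  B1 = {s1, t1}
  B2 = {s2, t3}
  B3 = {s4, t5}
  B4 = {s3, t2, t4}
  B5 = {t0}
s0 ∈ B0, t0 ∈ B5 → different blocks

NO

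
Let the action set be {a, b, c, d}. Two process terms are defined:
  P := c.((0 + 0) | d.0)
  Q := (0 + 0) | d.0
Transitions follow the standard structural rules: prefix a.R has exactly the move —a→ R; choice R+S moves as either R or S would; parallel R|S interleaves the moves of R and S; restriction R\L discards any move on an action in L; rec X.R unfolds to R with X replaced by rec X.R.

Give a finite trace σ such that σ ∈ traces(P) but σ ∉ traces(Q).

LTS(P): 3 reachable states
  m0 = c.((0 + 0) | d.0) has moves —c→ m1
  m1 = (0 + 0) | d.0 has moves —d→ m2
  m2 = (0 + 0) | 0 has moves deadlocked
LTS(Q): 2 reachable states
  n0 = (0 + 0) | d.0 has moves —d→ n1
  n1 = (0 + 0) | 0 has moves deadlocked
Trace ⟨c⟩ through P, begin at {m0}:
  after c @ step 1: {m1}
  P completes σ.
Trace ⟨c⟩ through Q, begin at {n0}:
  after c @ step 1: ∅  — Q cannot continue

c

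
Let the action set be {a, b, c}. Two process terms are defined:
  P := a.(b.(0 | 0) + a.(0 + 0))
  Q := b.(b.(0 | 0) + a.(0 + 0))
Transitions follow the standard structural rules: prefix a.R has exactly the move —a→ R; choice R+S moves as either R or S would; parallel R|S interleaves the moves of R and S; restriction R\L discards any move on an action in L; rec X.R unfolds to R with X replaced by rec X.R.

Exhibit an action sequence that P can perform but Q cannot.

a

Reachable graph of P (4 states):
  p0 = a.(b.(0 | 0) + a.(0 + 0)) → —a→ p1
  p1 = b.(0 | 0) + a.(0 + 0) → —a→ p2, —b→ p3
  p2 = 0 + 0 → (no moves)
  p3 = 0 | 0 → (no moves)
Reachable graph of Q (4 states):
  q0 = b.(b.(0 | 0) + a.(0 + 0)) → —b→ q1
  q1 = b.(0 | 0) + a.(0 + 0) → —a→ q2, —b→ q3
  q2 = 0 + 0 → (no moves)
  q3 = 0 | 0 → (no moves)
Trace ⟨a⟩ through P, begin at {p0}:
  step 1 (a): {p1}
  P completes σ.
Trace ⟨a⟩ through Q, begin at {q0}:
  step 1 (a): ∅ (Q stuck)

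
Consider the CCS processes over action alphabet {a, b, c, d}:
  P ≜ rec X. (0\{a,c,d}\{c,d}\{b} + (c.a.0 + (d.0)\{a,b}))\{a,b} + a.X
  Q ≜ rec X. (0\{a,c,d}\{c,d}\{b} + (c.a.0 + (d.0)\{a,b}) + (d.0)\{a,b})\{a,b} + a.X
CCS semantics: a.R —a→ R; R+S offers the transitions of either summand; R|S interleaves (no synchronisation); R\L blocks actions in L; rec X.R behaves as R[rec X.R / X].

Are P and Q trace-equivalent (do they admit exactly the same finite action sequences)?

YES

P's transition system — 3 states:
  u0 = rec X. (0\{a,c,d}\{c,d}\{b} + (c.a.0 + (d.0)\{a,b}))\{a,b} + a.X | --a--▸ u0, --c--▸ u1, --d--▸ u2
  u1 = (a.0)\{a,b} | stopped
  u2 = 0\{a,b}\{a,b} | stopped
Q's transition system — 3 states:
  v0 = rec X. (0\{a,c,d}\{c,d}\{b} + (c.a.0 + (d.0)\{a,b}) + (d.0)\{a,b})\{a,b} + a.X | --a--▸ v0, --c--▸ v1, --d--▸ v2
  v1 = (a.0)\{a,b} | stopped
  v2 = 0\{a,b}\{a,b} | stopped
Partition-refinement fixed point:
  B0 = {u0, v0}
  B1 = {u1, u2, v1, v2}
u0 ∈ B0, v0 ∈ B0 → same block
Bisimilar ⇒ trace-equivalent.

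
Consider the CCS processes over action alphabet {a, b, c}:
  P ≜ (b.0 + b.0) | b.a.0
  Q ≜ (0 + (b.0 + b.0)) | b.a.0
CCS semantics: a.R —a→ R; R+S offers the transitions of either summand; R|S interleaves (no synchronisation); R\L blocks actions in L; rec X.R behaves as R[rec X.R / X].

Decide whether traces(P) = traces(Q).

YES

LTS(P): 6 reachable states
  m0 = (b.0 + b.0) | b.a.0 → =b=> m1, =b=> m2
  m1 = (b.0 + b.0) | a.0 → =a=> m3, =b=> m4
  m2 = 0 | b.a.0 → =b=> m4
  m3 = (b.0 + b.0) | 0 → =b=> m5
  m4 = 0 | a.0 → =a=> m5
  m5 = 0 | 0 → ∅
LTS(Q): 6 reachable states
  n0 = (0 + (b.0 + b.0)) | b.a.0 → =b=> n1, =b=> n2
  n1 = (0 + (b.0 + b.0)) | a.0 → =a=> n3, =b=> n4
  n2 = 0 | b.a.0 → =b=> n4
  n3 = (0 + (b.0 + b.0)) | 0 → =b=> n5
  n4 = 0 | a.0 → =a=> n5
  n5 = 0 | 0 → ∅
Coarsest stable partition (strong bisimilarity classes):
  B0 = {m0, n0}
  B1 = {m2, n2}
  B2 = {m4, n4}
  B3 = {m5, n5}
  B4 = {m1, n1}
  B5 = {m3, n3}
m0 ∈ B0, n0 ∈ B0 → same block
Bisimilar ⇒ trace-equivalent.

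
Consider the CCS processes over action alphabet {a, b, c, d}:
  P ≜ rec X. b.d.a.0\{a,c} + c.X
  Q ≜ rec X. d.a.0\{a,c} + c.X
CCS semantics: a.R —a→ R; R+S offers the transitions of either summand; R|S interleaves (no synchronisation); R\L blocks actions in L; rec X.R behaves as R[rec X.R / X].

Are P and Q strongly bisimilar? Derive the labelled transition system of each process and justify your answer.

P's transition system — 4 states:
  s0 = rec X. b.d.a.0\{a,c} + c.X → ··b··> s1, ··c··> s0
  s1 = d.a.0\{a,c} → ··d··> s2
  s2 = a.0\{a,c} → ··a··> s3
  s3 = 0\{a,c} → stopped
Q's transition system — 3 states:
  t0 = rec X. d.a.0\{a,c} + c.X → ··c··> t0, ··d··> t1
  t1 = a.0\{a,c} → ··a··> t2
  t2 = 0\{a,c} → stopped
Partition-refinement fixed point:
  B0 = {s0}
  B1 = {s1}
  B2 = {s2, t1}
  B3 = {s3, t2}
  B4 = {t0}
s0 ∈ B0, t0 ∈ B4 → different blocks

NO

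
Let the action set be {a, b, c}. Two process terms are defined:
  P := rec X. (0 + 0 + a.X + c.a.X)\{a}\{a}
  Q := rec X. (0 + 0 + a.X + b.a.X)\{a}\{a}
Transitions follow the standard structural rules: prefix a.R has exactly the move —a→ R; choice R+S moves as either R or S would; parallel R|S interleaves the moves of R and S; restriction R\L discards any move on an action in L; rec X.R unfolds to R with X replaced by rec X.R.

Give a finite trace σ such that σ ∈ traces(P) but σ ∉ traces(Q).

LTS(P): 2 reachable states
  s0 = rec X. (0 + 0 + a.X + c.a.X)\{a}\{a} has moves —c→ s1
  s1 = (a.(rec X. (0 + 0 + a.X + c.a.X)\{a}\{a}))\{a}\{a} has moves (no moves)
LTS(Q): 2 reachable states
  t0 = rec X. (0 + 0 + a.X + b.a.X)\{a}\{a} has moves —b→ t1
  t1 = (a.(rec X. (0 + 0 + a.X + b.a.X)\{a}\{a}))\{a}\{a} has moves (no moves)
Executing c from P (initial set {s0}):
  step 1 (c): {s1}
  P completes σ.
Executing c from Q (initial set {t0}):
  step 1 (c): ∅  — Q cannot continue

c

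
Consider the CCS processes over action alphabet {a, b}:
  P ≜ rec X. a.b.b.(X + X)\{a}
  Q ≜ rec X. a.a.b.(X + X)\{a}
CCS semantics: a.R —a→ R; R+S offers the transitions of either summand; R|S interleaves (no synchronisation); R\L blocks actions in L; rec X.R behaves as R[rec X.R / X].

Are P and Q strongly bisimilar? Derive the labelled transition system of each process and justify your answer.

not bisimilar

LTS(P): 4 reachable states
  u0 = rec X. a.b.b.(X + X)\{a} :: --a--▸ u1
  u1 = b.b.((rec X. a.b.b.(X + X)\{a}) + (rec X. a.b.b.(X + X)\{a}))\{a} :: --b--▸ u2
  u2 = b.((rec X. a.b.b.(X + X)\{a}) + (rec X. a.b.b.(X + X)\{a}))\{a} :: --b--▸ u3
  u3 = ((rec X. a.b.b.(X + X)\{a}) + (rec X. a.b.b.(X + X)\{a}))\{a} :: ∅
LTS(Q): 4 reachable states
  v0 = rec X. a.a.b.(X + X)\{a} :: --a--▸ v1
  v1 = a.b.((rec X. a.a.b.(X + X)\{a}) + (rec X. a.a.b.(X + X)\{a}))\{a} :: --a--▸ v2
  v2 = b.((rec X. a.a.b.(X + X)\{a}) + (rec X. a.a.b.(X + X)\{a}))\{a} :: --b--▸ v3
  v3 = ((rec X. a.a.b.(X + X)\{a}) + (rec X. a.a.b.(X + X)\{a}))\{a} :: ∅
Bisimilarity quotient blocks:
  B0 = {u0}
  B1 = {u1}
  B2 = {u2, v2}
  B3 = {u3, v3}
  B4 = {v0}
  B5 = {v1}
u0 ∈ B0, v0 ∈ B4 → different blocks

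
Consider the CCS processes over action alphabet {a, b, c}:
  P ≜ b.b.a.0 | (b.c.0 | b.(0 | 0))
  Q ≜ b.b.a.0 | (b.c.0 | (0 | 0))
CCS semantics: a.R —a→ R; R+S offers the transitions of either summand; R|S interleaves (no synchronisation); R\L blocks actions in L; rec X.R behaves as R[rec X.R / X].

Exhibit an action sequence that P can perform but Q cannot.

bbbb

LTS(P): 24 reachable states
  p0 = b.b.a.0 | (b.c.0 | b.(0 | 0)) → --b--▸ p1, --b--▸ p2, --b--▸ p3
  p1 = b.a.0 | (b.c.0 | b.(0 | 0)) → --b--▸ p4, --b--▸ p5, --b--▸ p6
  p2 = b.b.a.0 | (b.c.0 | (0 | 0)) → --b--▸ p5, --b--▸ p7
  p3 = b.b.a.0 | (c.0 | b.(0 | 0)) → --b--▸ p6, --b--▸ p7, --c--▸ p8
  p4 = a.0 | (b.c.0 | b.(0 | 0)) → --a--▸ p9, --b--▸ p10, --b--▸ p11
  p5 = b.a.0 | (b.c.0 | (0 | 0)) → --b--▸ p10, --b--▸ p12
  p6 = b.a.0 | (c.0 | b.(0 | 0)) → --b--▸ p11, --b--▸ p12, --c--▸ p13
  p7 = b.b.a.0 | (c.0 | (0 | 0)) → --b--▸ p12, --c--▸ p14
  p8 = b.b.a.0 | (0 | b.(0 | 0)) → --b--▸ p13, --b--▸ p14
  p9 = 0 | (b.c.0 | b.(0 | 0)) → --b--▸ p15, --b--▸ p16
  p10 = a.0 | (b.c.0 | (0 | 0)) → --a--▸ p15, --b--▸ p17
  p11 = a.0 | (c.0 | b.(0 | 0)) → --a--▸ p16, --b--▸ p17, --c--▸ p18
  p12 = b.a.0 | (c.0 | (0 | 0)) → --b--▸ p17, --c--▸ p19
  p13 = b.a.0 | (0 | b.(0 | 0)) → --b--▸ p18, --b--▸ p19
  p14 = b.b.a.0 | (0 | (0 | 0)) → --b--▸ p19
  p15 = 0 | (b.c.0 | (0 | 0)) → --b--▸ p20
  p16 = 0 | (c.0 | b.(0 | 0)) → --b--▸ p20, --c--▸ p21
  p17 = a.0 | (c.0 | (0 | 0)) → --a--▸ p20, --c--▸ p22
  p18 = a.0 | (0 | b.(0 | 0)) → --a--▸ p21, --b--▸ p22
  p19 = b.a.0 | (0 | (0 | 0)) → --b--▸ p22
  p20 = 0 | (c.0 | (0 | 0)) → --c--▸ p23
  p21 = 0 | (0 | b.(0 | 0)) → --b--▸ p23
  p22 = a.0 | (0 | (0 | 0)) → --a--▸ p23
  p23 = 0 | (0 | (0 | 0)) → stopped
LTS(Q): 12 reachable states
  q0 = b.b.a.0 | (b.c.0 | (0 | 0)) → --b--▸ q1, --b--▸ q2
  q1 = b.a.0 | (b.c.0 | (0 | 0)) → --b--▸ q3, --b--▸ q4
  q2 = b.b.a.0 | (c.0 | (0 | 0)) → --b--▸ q4, --c--▸ q5
  q3 = a.0 | (b.c.0 | (0 | 0)) → --a--▸ q6, --b--▸ q7
  q4 = b.a.0 | (c.0 | (0 | 0)) → --b--▸ q7, --c--▸ q8
  q5 = b.b.a.0 | (0 | (0 | 0)) → --b--▸ q8
  q6 = 0 | (b.c.0 | (0 | 0)) → --b--▸ q9
  q7 = a.0 | (c.0 | (0 | 0)) → --a--▸ q9, --c--▸ q10
  q8 = b.a.0 | (0 | (0 | 0)) → --b--▸ q10
  q9 = 0 | (c.0 | (0 | 0)) → --c--▸ q11
  q10 = a.0 | (0 | (0 | 0)) → --a--▸ q11
  q11 = 0 | (0 | (0 | 0)) → stopped
Run σ = ⟨bbbb⟩ on P: start {p0}
  [1] b ⇒ {p1, p2, p3}
  [2] b ⇒ {p4, p5, p6, p7}
  [3] b ⇒ {p10, p11, p12}
  [4] b ⇒ {p17}
  ✓ P
Run σ = ⟨bbbb⟩ on Q: start {q0}
  [1] b ⇒ {q1, q2}
  [2] b ⇒ {q3, q4}
  [3] b ⇒ {q7}
  [4] b ⇒ no successor for Q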